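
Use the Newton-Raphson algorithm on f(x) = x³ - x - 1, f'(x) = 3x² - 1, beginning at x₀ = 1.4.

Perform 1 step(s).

f(x) = x³ - x - 1
f'(x) = 3x² - 1
x₀ = 1.4

Newton-Raphson formula: x_{n+1} = x_n - f(x_n)/f'(x_n)

Iteration 1:
  f(1.400000) = 0.344000
  f'(1.400000) = 4.880000
  x_1 = 1.400000 - 0.344000/4.880000 = 1.329508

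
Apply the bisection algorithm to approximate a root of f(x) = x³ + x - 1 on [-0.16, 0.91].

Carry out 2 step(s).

f(x) = x³ + x - 1
Initial interval: [-0.16, 0.91]

Iteration 1:
  c_1 = (-0.160000 + 0.910000)/2 = 0.375000
  f(c_1) = f(0.375000) = -0.572266
  f(a) × f(c) ≥ 0, new interval: [0.375000, 0.910000]
Iteration 2:
  c_2 = (0.375000 + 0.910000)/2 = 0.642500
  f(c_2) = f(0.642500) = -0.092272
  f(a) × f(c) ≥ 0, new interval: [0.642500, 0.910000]

After 2 iteration(s), the approximation is c_2 = 0.642500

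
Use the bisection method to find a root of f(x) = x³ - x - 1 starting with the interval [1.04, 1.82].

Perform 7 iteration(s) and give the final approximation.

f(x) = x³ - x - 1
Initial interval: [1.04, 1.82]

Iteration 1:
  c_1 = (1.040000 + 1.820000)/2 = 1.430000
  f(c_1) = f(1.430000) = 0.494207
  f(a) × f(c) < 0, new interval: [1.040000, 1.430000]
Iteration 2:
  c_2 = (1.040000 + 1.430000)/2 = 1.235000
  f(c_2) = f(1.235000) = -0.351347
  f(a) × f(c) ≥ 0, new interval: [1.235000, 1.430000]
Iteration 3:
  c_3 = (1.235000 + 1.430000)/2 = 1.332500
  f(c_3) = f(1.332500) = 0.033429
  f(a) × f(c) < 0, new interval: [1.235000, 1.332500]
Iteration 4:
  c_4 = (1.235000 + 1.332500)/2 = 1.283750
  f(c_4) = f(1.283750) = -0.168112
  f(a) × f(c) ≥ 0, new interval: [1.283750, 1.332500]
Iteration 5:
  c_5 = (1.283750 + 1.332500)/2 = 1.308125
  f(c_5) = f(1.308125) = -0.069673
  f(a) × f(c) ≥ 0, new interval: [1.308125, 1.332500]
Iteration 6:
  c_6 = (1.308125 + 1.332500)/2 = 1.320312
  f(c_6) = f(1.320312) = -0.018711
  f(a) × f(c) ≥ 0, new interval: [1.320312, 1.332500]
Iteration 7:
  c_7 = (1.320312 + 1.332500)/2 = 1.326406
  f(c_7) = f(1.326406) = 0.007211
  f(a) × f(c) < 0, new interval: [1.320312, 1.326406]

After 7 iteration(s), the approximation is c_7 = 1.326406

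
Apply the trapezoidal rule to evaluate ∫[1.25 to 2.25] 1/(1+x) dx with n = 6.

f(x) = 1/(1+x)
a = 1.25, b = 2.25, n = 6
h = (b - a)/n = 0.166667

Trapezoidal rule: (h/2)[f(x₀) + 2f(x₁) + 2f(x₂) + ... + f(xₙ)]

x_0 = 1.2500, f(x_0) = 0.444444, coefficient = 1
x_1 = 1.4167, f(x_1) = 0.413793, coefficient = 2
x_2 = 1.5833, f(x_2) = 0.387097, coefficient = 2
x_3 = 1.7500, f(x_3) = 0.363636, coefficient = 2
x_4 = 1.9167, f(x_4) = 0.342857, coefficient = 2
x_5 = 2.0833, f(x_5) = 0.324324, coefficient = 2
x_6 = 2.2500, f(x_6) = 0.307692, coefficient = 1

I ≈ (0.166667/2) × 4.415552 = 0.367963
Exact value: 0.367725
Error: 0.000238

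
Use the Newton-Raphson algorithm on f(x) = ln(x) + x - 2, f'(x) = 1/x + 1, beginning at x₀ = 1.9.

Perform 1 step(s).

f(x) = ln(x) + x - 2
f'(x) = 1/x + 1
x₀ = 1.9

Newton-Raphson formula: x_{n+1} = x_n - f(x_n)/f'(x_n)

Iteration 1:
  f(1.900000) = 0.541854
  f'(1.900000) = 1.526316
  x_1 = 1.900000 - 0.541854/1.526316 = 1.544992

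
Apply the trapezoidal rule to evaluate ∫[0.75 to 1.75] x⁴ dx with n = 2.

f(x) = x⁴
a = 0.75, b = 1.75, n = 2
h = (b - a)/n = 0.500000

Trapezoidal rule: (h/2)[f(x₀) + 2f(x₁) + 2f(x₂) + ... + f(xₙ)]

x_0 = 0.7500, f(x_0) = 0.316406, coefficient = 1
x_1 = 1.2500, f(x_1) = 2.441406, coefficient = 2
x_2 = 1.7500, f(x_2) = 9.378906, coefficient = 1

I ≈ (0.500000/2) × 14.578125 = 3.644531
Exact value: 3.235156
Error: 0.409375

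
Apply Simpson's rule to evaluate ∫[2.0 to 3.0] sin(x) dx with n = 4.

f(x) = sin(x)
a = 2.0, b = 3.0, n = 4
h = (b - a)/n = 0.250000

Simpson's rule: (h/3)[f(x₀) + 4f(x₁) + 2f(x₂) + ... + f(xₙ)]

x_0 = 2.0000, f(x_0) = 0.909297, coefficient = 1
x_1 = 2.2500, f(x_1) = 0.778073, coefficient = 4
x_2 = 2.5000, f(x_2) = 0.598472, coefficient = 2
x_3 = 2.7500, f(x_3) = 0.381661, coefficient = 4
x_4 = 3.0000, f(x_4) = 0.141120, coefficient = 1

I ≈ (0.250000/3) × 6.886298 = 0.573858
Exact value: 0.573846
Error: 0.000013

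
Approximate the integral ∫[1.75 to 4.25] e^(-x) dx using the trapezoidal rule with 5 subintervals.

f(x) = e^(-x)
a = 1.75, b = 4.25, n = 5
h = (b - a)/n = 0.500000

Trapezoidal rule: (h/2)[f(x₀) + 2f(x₁) + 2f(x₂) + ... + f(xₙ)]

x_0 = 1.7500, f(x_0) = 0.173774, coefficient = 1
x_1 = 2.2500, f(x_1) = 0.105399, coefficient = 2
x_2 = 2.7500, f(x_2) = 0.063928, coefficient = 2
x_3 = 3.2500, f(x_3) = 0.038774, coefficient = 2
x_4 = 3.7500, f(x_4) = 0.023518, coefficient = 2
x_5 = 4.2500, f(x_5) = 0.014264, coefficient = 1

I ≈ (0.500000/2) × 0.651276 = 0.162819
Exact value: 0.159510
Error: 0.003309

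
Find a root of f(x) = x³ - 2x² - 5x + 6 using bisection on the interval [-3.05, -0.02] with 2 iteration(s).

f(x) = x³ - 2x² - 5x + 6
Initial interval: [-3.05, -0.02]

Iteration 1:
  c_1 = (-3.050000 + (-0.020000))/2 = -1.535000
  f(c_1) = f(-1.535000) = 5.345745
  f(a) × f(c) < 0, new interval: [-3.050000, -1.535000]
Iteration 2:
  c_2 = (-3.050000 + (-1.535000))/2 = -2.292500
  f(c_2) = f(-2.292500) = -5.096975
  f(a) × f(c) ≥ 0, new interval: [-2.292500, -1.535000]

After 2 iteration(s), the approximation is c_2 = -2.292500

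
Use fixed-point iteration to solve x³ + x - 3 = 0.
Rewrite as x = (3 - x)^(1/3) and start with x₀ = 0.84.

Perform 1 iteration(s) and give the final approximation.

Equation: x³ + x - 3 = 0
Fixed-point form: x = (3 - x)^(1/3)
x₀ = 0.84

x_1 = g(0.840000) = 1.292661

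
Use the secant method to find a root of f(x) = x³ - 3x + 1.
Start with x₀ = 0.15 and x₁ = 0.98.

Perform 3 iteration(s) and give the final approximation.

f(x) = x³ - 3x + 1
x₀ = 0.15, x₁ = 0.98

Secant formula: x_{n+1} = x_n - f(x_n)(x_n - x_{n-1})/(f(x_n) - f(x_{n-1}))

Iteration 1:
  f(0.150000) = 0.553375
  f(0.980000) = -0.998808
  x_2 = 0.980000 - (-0.998808)×(0.980000 - 0.150000)/(-0.998808 - 0.553375)
       = 0.445907
Iteration 2:
  f(0.980000) = -0.998808
  f(0.445907) = -0.249059
  x_3 = 0.445907 - (-0.249059)×(0.445907 - 0.980000)/(-0.249059 - (-0.998808))
       = 0.268486
Iteration 3:
  f(0.445907) = -0.249059
  f(0.268486) = 0.213895
  x_4 = 0.268486 - 0.213895×(0.268486 - 0.445907)/(0.213895 - (-0.249059))
       = 0.350458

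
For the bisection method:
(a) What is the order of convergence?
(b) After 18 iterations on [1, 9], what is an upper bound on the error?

(a) Bisection has linear (order 1) convergence; the error is halved each step.

(b) Error bound = (b-a)/2^n = (9 - 1)/2^{18}
    = 8/2^{18}

(a) 1 (linear); (b) error ≤ 3.05e-05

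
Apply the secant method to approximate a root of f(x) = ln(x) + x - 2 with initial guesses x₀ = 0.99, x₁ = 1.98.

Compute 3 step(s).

f(x) = ln(x) + x - 2
x₀ = 0.99, x₁ = 1.98

Secant formula: x_{n+1} = x_n - f(x_n)(x_n - x_{n-1})/(f(x_n) - f(x_{n-1}))

Iteration 1:
  f(0.990000) = -1.020050
  f(1.980000) = 0.663097
  x_2 = 1.980000 - 0.663097×(1.980000 - 0.990000)/(0.663097 - (-1.020050))
       = 1.589977
Iteration 2:
  f(1.980000) = 0.663097
  f(1.589977) = 0.053697
  x_3 = 1.589977 - 0.053697×(1.589977 - 1.980000)/(0.053697 - 0.663097)
       = 1.555611
Iteration 3:
  f(1.589977) = 0.053697
  f(1.555611) = -0.002521
  x_4 = 1.555611 - (-0.002521)×(1.555611 - 1.589977)/(-0.002521 - 0.053697)
       = 1.557152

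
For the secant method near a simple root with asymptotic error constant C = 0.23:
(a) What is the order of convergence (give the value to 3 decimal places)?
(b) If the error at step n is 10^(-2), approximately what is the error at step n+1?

(a) Secant method has superlinear convergence with order φ = (1+√5)/2 ≈ 1.618.
    This means |e_{n+1}| ≈ C|e_n|^1.618.

(b) With |e_n| = 10^(-2) and C = 0.23:
    |e_{n+1}| ≈ 0.23 × (10^(-2))^1.618 = 0.23 × 10^(-3.24)

(a) ≈ 1.618 (golden ratio); (b) |e_{n+1}| ≈ 1.336e-04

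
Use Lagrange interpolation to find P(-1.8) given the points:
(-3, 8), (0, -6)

Lagrange interpolation formula:
P(x) = Σ yᵢ × Lᵢ(x)
where Lᵢ(x) = Π_{j≠i} (x - xⱼ)/(xᵢ - xⱼ)

L_0(-1.8) = (-1.8 - 0)/(-3 - 0) = 0.600000
L_1(-1.8) = (-1.8 - (-3))/(0 - (-3)) = 0.400000

P(-1.8) = 8×L_0(-1.8) + (-6)×L_1(-1.8)
P(-1.8) = 2.400000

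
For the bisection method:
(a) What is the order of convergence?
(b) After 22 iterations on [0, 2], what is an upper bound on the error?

(a) Bisection has linear (order 1) convergence; the error is halved each step.

(b) Error bound = (b-a)/2^n = (2 - 0)/2^{22}
    = 2/2^{22}

(a) 1 (linear); (b) error ≤ 4.77e-07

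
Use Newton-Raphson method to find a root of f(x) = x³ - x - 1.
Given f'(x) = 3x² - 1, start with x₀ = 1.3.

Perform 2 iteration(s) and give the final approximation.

f(x) = x³ - x - 1
f'(x) = 3x² - 1
x₀ = 1.3

Newton-Raphson formula: x_{n+1} = x_n - f(x_n)/f'(x_n)

Iteration 1:
  f(1.300000) = -0.103000
  f'(1.300000) = 4.070000
  x_1 = 1.300000 - (-0.103000)/4.070000 = 1.325307
Iteration 2:
  f(1.325307) = 0.002514
  f'(1.325307) = 4.269317
  x_2 = 1.325307 - 0.002514/4.269317 = 1.324718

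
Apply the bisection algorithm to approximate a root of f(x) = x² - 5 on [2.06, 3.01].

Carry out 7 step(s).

f(x) = x² - 5
Initial interval: [2.06, 3.01]

Iteration 1:
  c_1 = (2.060000 + 3.010000)/2 = 2.535000
  f(c_1) = f(2.535000) = 1.426225
  f(a) × f(c) < 0, new interval: [2.060000, 2.535000]
Iteration 2:
  c_2 = (2.060000 + 2.535000)/2 = 2.297500
  f(c_2) = f(2.297500) = 0.278506
  f(a) × f(c) < 0, new interval: [2.060000, 2.297500]
Iteration 3:
  c_3 = (2.060000 + 2.297500)/2 = 2.178750
  f(c_3) = f(2.178750) = -0.253048
  f(a) × f(c) ≥ 0, new interval: [2.178750, 2.297500]
Iteration 4:
  c_4 = (2.178750 + 2.297500)/2 = 2.238125
  f(c_4) = f(2.238125) = 0.009204
  f(a) × f(c) < 0, new interval: [2.178750, 2.238125]
Iteration 5:
  c_5 = (2.178750 + 2.238125)/2 = 2.208438
  f(c_5) = f(2.208438) = -0.122804
  f(a) × f(c) ≥ 0, new interval: [2.208438, 2.238125]
Iteration 6:
  c_6 = (2.208438 + 2.238125)/2 = 2.223281
  f(c_6) = f(2.223281) = -0.057020
  f(a) × f(c) ≥ 0, new interval: [2.223281, 2.238125]
Iteration 7:
  c_7 = (2.223281 + 2.238125)/2 = 2.230703
  f(c_7) = f(2.230703) = -0.023964
  f(a) × f(c) ≥ 0, new interval: [2.230703, 2.238125]

After 7 iteration(s), the approximation is c_7 = 2.230703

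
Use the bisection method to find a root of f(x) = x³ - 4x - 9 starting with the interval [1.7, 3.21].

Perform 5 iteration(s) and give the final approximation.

f(x) = x³ - 4x - 9
Initial interval: [1.7, 3.21]

Iteration 1:
  c_1 = (1.700000 + 3.210000)/2 = 2.455000
  f(c_1) = f(2.455000) = -4.023654
  f(a) × f(c) ≥ 0, new interval: [2.455000, 3.210000]
Iteration 2:
  c_2 = (2.455000 + 3.210000)/2 = 2.832500
  f(c_2) = f(2.832500) = 2.395307
  f(a) × f(c) < 0, new interval: [2.455000, 2.832500]
Iteration 3:
  c_3 = (2.455000 + 2.832500)/2 = 2.643750
  f(c_3) = f(2.643750) = -1.096737
  f(a) × f(c) ≥ 0, new interval: [2.643750, 2.832500]
Iteration 4:
  c_4 = (2.643750 + 2.832500)/2 = 2.738125
  f(c_4) = f(2.738125) = 0.576123
  f(a) × f(c) < 0, new interval: [2.643750, 2.738125]
Iteration 5:
  c_5 = (2.643750 + 2.738125)/2 = 2.690937
  f(c_5) = f(2.690937) = -0.278282
  f(a) × f(c) ≥ 0, new interval: [2.690937, 2.738125]

After 5 iteration(s), the approximation is c_5 = 2.690937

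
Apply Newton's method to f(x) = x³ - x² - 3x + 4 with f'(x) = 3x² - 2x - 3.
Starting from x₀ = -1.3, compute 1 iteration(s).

f(x) = x³ - x² - 3x + 4
f'(x) = 3x² - 2x - 3
x₀ = -1.3

Newton-Raphson formula: x_{n+1} = x_n - f(x_n)/f'(x_n)

Iteration 1:
  f(-1.300000) = 4.013000
  f'(-1.300000) = 4.670000
  x_1 = -1.300000 - 4.013000/4.670000 = -2.159315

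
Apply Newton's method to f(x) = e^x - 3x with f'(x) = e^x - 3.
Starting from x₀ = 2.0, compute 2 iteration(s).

f(x) = e^x - 3x
f'(x) = e^x - 3
x₀ = 2.0

Newton-Raphson formula: x_{n+1} = x_n - f(x_n)/f'(x_n)

Iteration 1:
  f(2.000000) = 1.389056
  f'(2.000000) = 4.389056
  x_1 = 2.000000 - 1.389056/4.389056 = 1.683518
Iteration 2:
  f(1.683518) = 0.333912
  f'(1.683518) = 2.384467
  x_2 = 1.683518 - 0.333912/2.384467 = 1.543482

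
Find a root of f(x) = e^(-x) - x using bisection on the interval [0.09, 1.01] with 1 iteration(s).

f(x) = e^(-x) - x
Initial interval: [0.09, 1.01]

Iteration 1:
  c_1 = (0.090000 + 1.010000)/2 = 0.550000
  f(c_1) = f(0.550000) = 0.026950
  f(a) × f(c) ≥ 0, new interval: [0.550000, 1.010000]

After 1 iteration(s), the approximation is c_1 = 0.550000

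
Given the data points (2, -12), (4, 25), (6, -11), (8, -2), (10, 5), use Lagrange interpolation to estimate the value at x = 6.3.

Lagrange interpolation formula:
P(x) = Σ yᵢ × Lᵢ(x)
where Lᵢ(x) = Π_{j≠i} (x - xⱼ)/(xᵢ - xⱼ)

L_0(6.3) = (6.3 - 4)/(2 - 4) × (6.3 - 6)/(2 - 6) × (6.3 - 8)/(2 - 8) × (6.3 - 10)/(2 - 10) = 0.011302
L_1(6.3) = (6.3 - 2)/(4 - 2) × (6.3 - 6)/(4 - 6) × (6.3 - 8)/(4 - 8) × (6.3 - 10)/(4 - 10) = -0.084522
L_2(6.3) = (6.3 - 2)/(6 - 2) × (6.3 - 4)/(6 - 4) × (6.3 - 8)/(6 - 8) × (6.3 - 10)/(6 - 10) = 0.972002
L_3(6.3) = (6.3 - 2)/(8 - 2) × (6.3 - 4)/(8 - 4) × (6.3 - 6)/(8 - 6) × (6.3 - 10)/(8 - 10) = 0.114353
L_4(6.3) = (6.3 - 2)/(10 - 2) × (6.3 - 4)/(10 - 4) × (6.3 - 6)/(10 - 6) × (6.3 - 8)/(10 - 8) = -0.013135

P(6.3) = (-12)×L_0(6.3) + 25×L_1(6.3) + (-11)×L_2(6.3) + (-2)×L_3(6.3) + 5×L_4(6.3)
P(6.3) = -13.235074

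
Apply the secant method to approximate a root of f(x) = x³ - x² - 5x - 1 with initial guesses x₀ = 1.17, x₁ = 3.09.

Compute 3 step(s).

f(x) = x³ - x² - 5x - 1
x₀ = 1.17, x₁ = 3.09

Secant formula: x_{n+1} = x_n - f(x_n)(x_n - x_{n-1})/(f(x_n) - f(x_{n-1}))

Iteration 1:
  f(1.170000) = -6.617287
  f(3.090000) = 3.505529
  x_2 = 3.090000 - 3.505529×(3.090000 - 1.170000)/(3.505529 - (-6.617287))
       = 2.425104
Iteration 2:
  f(3.090000) = 3.505529
  f(2.425104) = -4.744296
  x_3 = 2.425104 - (-4.744296)×(2.425104 - 3.090000)/(-4.744296 - 3.505529)
       = 2.807471
Iteration 3:
  f(2.425104) = -4.744296
  f(2.807471) = -0.791055
  x_4 = 2.807471 - (-0.791055)×(2.807471 - 2.425104)/(-0.791055 - (-4.744296))
       = 2.883984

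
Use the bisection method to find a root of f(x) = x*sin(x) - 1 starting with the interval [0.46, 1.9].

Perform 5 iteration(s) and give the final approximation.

f(x) = x*sin(x) - 1
Initial interval: [0.46, 1.9]

Iteration 1:
  c_1 = (0.460000 + 1.900000)/2 = 1.180000
  f(c_1) = f(1.180000) = 0.091035
  f(a) × f(c) < 0, new interval: [0.460000, 1.180000]
Iteration 2:
  c_2 = (0.460000 + 1.180000)/2 = 0.820000
  f(c_2) = f(0.820000) = -0.400460
  f(a) × f(c) ≥ 0, new interval: [0.820000, 1.180000]
Iteration 3:
  c_3 = (0.820000 + 1.180000)/2 = 1.000000
  f(c_3) = f(1.000000) = -0.158529
  f(a) × f(c) ≥ 0, new interval: [1.000000, 1.180000]
Iteration 4:
  c_4 = (1.000000 + 1.180000)/2 = 1.090000
  f(c_4) = f(1.090000) = -0.033577
  f(a) × f(c) ≥ 0, new interval: [1.090000, 1.180000]
Iteration 5:
  c_5 = (1.090000 + 1.180000)/2 = 1.135000
  f(c_5) = f(1.135000) = 0.028916
  f(a) × f(c) < 0, new interval: [1.090000, 1.135000]

After 5 iteration(s), the approximation is c_5 = 1.135000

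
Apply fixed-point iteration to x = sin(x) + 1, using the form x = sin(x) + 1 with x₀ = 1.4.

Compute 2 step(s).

Equation: x = sin(x) + 1
Fixed-point form: x = sin(x) + 1
x₀ = 1.4

x_1 = g(1.400000) = 1.985450
x_2 = g(1.985450) = 1.915256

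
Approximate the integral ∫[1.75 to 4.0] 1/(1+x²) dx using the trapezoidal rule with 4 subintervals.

f(x) = 1/(1+x²)
a = 1.75, b = 4.0, n = 4
h = (b - a)/n = 0.562500

Trapezoidal rule: (h/2)[f(x₀) + 2f(x₁) + 2f(x₂) + ... + f(xₙ)]

x_0 = 1.7500, f(x_0) = 0.246154, coefficient = 1
x_1 = 2.3125, f(x_1) = 0.157538, coefficient = 2
x_2 = 2.8750, f(x_2) = 0.107926, coefficient = 2
x_3 = 3.4375, f(x_3) = 0.078025, coefficient = 2
x_4 = 4.0000, f(x_4) = 0.058824, coefficient = 1

I ≈ (0.562500/2) × 0.991956 = 0.278988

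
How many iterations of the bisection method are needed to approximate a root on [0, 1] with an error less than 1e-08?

We need (b-a)/2^n ≤ 1e-08
(1 - 0)/2^n ≤ 1e-08
1/2^n ≤ 1e-08
2^n ≥ 100000000
n ≥ log₂(100000000) = 26.58
n ≥ 27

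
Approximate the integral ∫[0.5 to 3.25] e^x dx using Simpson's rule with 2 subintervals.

f(x) = e^x
a = 0.5, b = 3.25, n = 2
h = (b - a)/n = 1.375000

Simpson's rule: (h/3)[f(x₀) + 4f(x₁) + 2f(x₂) + ... + f(xₙ)]

x_0 = 0.5000, f(x_0) = 1.648721, coefficient = 1
x_1 = 1.8750, f(x_1) = 6.520819, coefficient = 4
x_2 = 3.2500, f(x_2) = 25.790340, coefficient = 1

I ≈ (1.375000/3) × 53.522338 = 24.531071
Exact value: 24.141619
Error: 0.389453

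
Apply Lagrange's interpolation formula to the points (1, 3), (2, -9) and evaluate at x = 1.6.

Lagrange interpolation formula:
P(x) = Σ yᵢ × Lᵢ(x)
where Lᵢ(x) = Π_{j≠i} (x - xⱼ)/(xᵢ - xⱼ)

L_0(1.6) = (1.6 - 2)/(1 - 2) = 0.400000
L_1(1.6) = (1.6 - 1)/(2 - 1) = 0.600000

P(1.6) = 3×L_0(1.6) + (-9)×L_1(1.6)
P(1.6) = -4.200000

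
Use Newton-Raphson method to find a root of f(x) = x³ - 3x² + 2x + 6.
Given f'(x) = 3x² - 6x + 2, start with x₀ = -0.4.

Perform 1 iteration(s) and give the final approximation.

f(x) = x³ - 3x² + 2x + 6
f'(x) = 3x² - 6x + 2
x₀ = -0.4

Newton-Raphson formula: x_{n+1} = x_n - f(x_n)/f'(x_n)

Iteration 1:
  f(-0.400000) = 4.656000
  f'(-0.400000) = 4.880000
  x_1 = -0.400000 - 4.656000/4.880000 = -1.354098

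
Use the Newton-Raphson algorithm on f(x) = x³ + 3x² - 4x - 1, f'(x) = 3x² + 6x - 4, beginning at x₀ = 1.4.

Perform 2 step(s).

f(x) = x³ + 3x² - 4x - 1
f'(x) = 3x² + 6x - 4
x₀ = 1.4

Newton-Raphson formula: x_{n+1} = x_n - f(x_n)/f'(x_n)

Iteration 1:
  f(1.400000) = 2.024000
  f'(1.400000) = 10.280000
  x_1 = 1.400000 - 2.024000/10.280000 = 1.203113
Iteration 2:
  f(1.203113) = 0.271473
  f'(1.203113) = 7.561119
  x_2 = 1.203113 - 0.271473/7.561119 = 1.167209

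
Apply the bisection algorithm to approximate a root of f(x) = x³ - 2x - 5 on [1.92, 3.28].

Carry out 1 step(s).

f(x) = x³ - 2x - 5
Initial interval: [1.92, 3.28]

Iteration 1:
  c_1 = (1.920000 + 3.280000)/2 = 2.600000
  f(c_1) = f(2.600000) = 7.376000
  f(a) × f(c) < 0, new interval: [1.920000, 2.600000]

After 1 iteration(s), the approximation is c_1 = 2.600000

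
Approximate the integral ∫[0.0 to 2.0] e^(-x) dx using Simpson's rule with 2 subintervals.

f(x) = e^(-x)
a = 0.0, b = 2.0, n = 2
h = (b - a)/n = 1.000000

Simpson's rule: (h/3)[f(x₀) + 4f(x₁) + 2f(x₂) + ... + f(xₙ)]

x_0 = 0.0000, f(x_0) = 1.000000, coefficient = 1
x_1 = 1.0000, f(x_1) = 0.367879, coefficient = 4
x_2 = 2.0000, f(x_2) = 0.135335, coefficient = 1

I ≈ (1.000000/3) × 2.606853 = 0.868951
Exact value: 0.864665
Error: 0.004286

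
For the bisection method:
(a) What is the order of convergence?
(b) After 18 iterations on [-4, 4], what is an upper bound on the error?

(a) Bisection has linear (order 1) convergence; the error is halved each step.

(b) Error bound = (b-a)/2^n = (4 - (-4))/2^{18}
    = 8/2^{18}

(a) 1 (linear); (b) error ≤ 3.05e-05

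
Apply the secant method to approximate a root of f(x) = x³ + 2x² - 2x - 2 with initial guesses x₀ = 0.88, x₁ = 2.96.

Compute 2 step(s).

f(x) = x³ + 2x² - 2x - 2
x₀ = 0.88, x₁ = 2.96

Secant formula: x_{n+1} = x_n - f(x_n)(x_n - x_{n-1})/(f(x_n) - f(x_{n-1}))

Iteration 1:
  f(0.880000) = -1.529728
  f(2.960000) = 35.537536
  x_2 = 2.960000 - 35.537536×(2.960000 - 0.880000)/(35.537536 - (-1.529728))
       = 0.965839
Iteration 2:
  f(2.960000) = 35.537536
  f(0.965839) = -1.165008
  x_3 = 0.965839 - (-1.165008)×(0.965839 - 2.960000)/(-1.165008 - 35.537536)
       = 1.029138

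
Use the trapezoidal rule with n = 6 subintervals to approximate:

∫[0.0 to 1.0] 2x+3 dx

f(x) = 2x+3
a = 0.0, b = 1.0, n = 6
h = (b - a)/n = 0.166667

Trapezoidal rule: (h/2)[f(x₀) + 2f(x₁) + 2f(x₂) + ... + f(xₙ)]

x_0 = 0.0000, f(x_0) = 3.000000, coefficient = 1
x_1 = 0.1667, f(x_1) = 3.333333, coefficient = 2
x_2 = 0.3333, f(x_2) = 3.666667, coefficient = 2
x_3 = 0.5000, f(x_3) = 4.000000, coefficient = 2
x_4 = 0.6667, f(x_4) = 4.333333, coefficient = 2
x_5 = 0.8333, f(x_5) = 4.666667, coefficient = 2
x_6 = 1.0000, f(x_6) = 5.000000, coefficient = 1

I ≈ (0.166667/2) × 48.000000 = 4.000000
Exact value: 4.000000
Error: 0.000000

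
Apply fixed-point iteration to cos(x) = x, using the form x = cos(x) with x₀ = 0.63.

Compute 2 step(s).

Equation: cos(x) = x
Fixed-point form: x = cos(x)
x₀ = 0.63

x_1 = g(0.630000) = 0.808028
x_2 = g(0.808028) = 0.690926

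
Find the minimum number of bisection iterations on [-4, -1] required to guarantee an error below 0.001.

We need (b-a)/2^n ≤ 0.001
(-1 - (-4))/2^n ≤ 0.001
3/2^n ≤ 0.001
2^n ≥ 3000
n ≥ log₂(3000) = 11.55
n ≥ 12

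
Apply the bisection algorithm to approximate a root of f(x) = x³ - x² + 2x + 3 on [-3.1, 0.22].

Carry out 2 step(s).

f(x) = x³ - x² + 2x + 3
Initial interval: [-3.1, 0.22]

Iteration 1:
  c_1 = (-3.100000 + 0.220000)/2 = -1.440000
  f(c_1) = f(-1.440000) = -4.939584
  f(a) × f(c) ≥ 0, new interval: [-1.440000, 0.220000]
Iteration 2:
  c_2 = (-1.440000 + 0.220000)/2 = -0.610000
  f(c_2) = f(-0.610000) = 1.180919
  f(a) × f(c) < 0, new interval: [-1.440000, -0.610000]

After 2 iteration(s), the approximation is c_2 = -0.610000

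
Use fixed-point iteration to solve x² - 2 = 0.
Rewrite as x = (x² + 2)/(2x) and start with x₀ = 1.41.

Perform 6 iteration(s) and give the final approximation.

Equation: x² - 2 = 0
Fixed-point form: x = (x² + 2)/(2x)
x₀ = 1.41

x_1 = g(1.410000) = 1.414220
x_2 = g(1.414220) = 1.414214
x_3 = g(1.414214) = 1.414214
x_4 = g(1.414214) = 1.414214
x_5 = g(1.414214) = 1.414214
x_6 = g(1.414214) = 1.414214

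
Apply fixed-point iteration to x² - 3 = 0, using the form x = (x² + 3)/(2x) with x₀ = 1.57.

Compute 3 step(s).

Equation: x² - 3 = 0
Fixed-point form: x = (x² + 3)/(2x)
x₀ = 1.57

x_1 = g(1.570000) = 1.740414
x_2 = g(1.740414) = 1.732071
x_3 = g(1.732071) = 1.732051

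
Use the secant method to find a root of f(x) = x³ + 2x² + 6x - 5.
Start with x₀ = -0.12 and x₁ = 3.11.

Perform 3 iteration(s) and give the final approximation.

f(x) = x³ + 2x² + 6x - 5
x₀ = -0.12, x₁ = 3.11

Secant formula: x_{n+1} = x_n - f(x_n)(x_n - x_{n-1})/(f(x_n) - f(x_{n-1}))

Iteration 1:
  f(-0.120000) = -5.692928
  f(3.110000) = 63.084431
  x_2 = 3.110000 - 63.084431×(3.110000 - (-0.120000))/(63.084431 - (-5.692928))
       = 0.147358
Iteration 2:
  f(3.110000) = 63.084431
  f(0.147358) = -4.069225
  x_3 = 0.147358 - (-4.069225)×(0.147358 - 3.110000)/(-4.069225 - 63.084431)
       = 0.326881
Iteration 3:
  f(0.147358) = -4.069225
  f(0.326881) = -2.790082
  x_4 = 0.326881 - (-2.790082)×(0.326881 - 0.147358)/(-2.790082 - (-4.069225))
       = 0.718460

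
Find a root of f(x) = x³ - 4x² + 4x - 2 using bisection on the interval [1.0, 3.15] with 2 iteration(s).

f(x) = x³ - 4x² + 4x - 2
Initial interval: [1.0, 3.15]

Iteration 1:
  c_1 = (1.000000 + 3.150000)/2 = 2.075000
  f(c_1) = f(2.075000) = -1.988328
  f(a) × f(c) ≥ 0, new interval: [2.075000, 3.150000]
Iteration 2:
  c_2 = (2.075000 + 3.150000)/2 = 2.612500
  f(c_2) = f(2.612500) = -1.019904
  f(a) × f(c) ≥ 0, new interval: [2.612500, 3.150000]

After 2 iteration(s), the approximation is c_2 = 2.612500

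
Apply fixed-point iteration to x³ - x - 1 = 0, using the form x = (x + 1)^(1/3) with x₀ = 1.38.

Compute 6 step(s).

Equation: x³ - x - 1 = 0
Fixed-point form: x = (x + 1)^(1/3)
x₀ = 1.38

x_1 = g(1.380000) = 1.335136
x_2 = g(1.335136) = 1.326694
x_3 = g(1.326694) = 1.325093
x_4 = g(1.325093) = 1.324789
x_5 = g(1.324789) = 1.324731
x_6 = g(1.324731) = 1.324721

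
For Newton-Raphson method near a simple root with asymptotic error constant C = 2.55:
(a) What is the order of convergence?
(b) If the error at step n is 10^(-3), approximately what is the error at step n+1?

(a) Newton-Raphson has quadratic (order 2) convergence near simple roots.
    This means |e_{n+1}| ≈ C|e_n|².

(b) With |e_n| = 10^(-3) and C = 2.55:
    |e_{n+1}| ≈ 2.55 × (10^(-3))² = 2.55 × 10^(-6)

(a) 2 (quadratic); (b) |e_{n+1}| ≈ 2.550e-06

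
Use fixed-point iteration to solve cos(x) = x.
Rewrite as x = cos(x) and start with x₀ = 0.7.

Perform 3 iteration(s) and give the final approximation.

Equation: cos(x) = x
Fixed-point form: x = cos(x)
x₀ = 0.7

x_1 = g(0.700000) = 0.764842
x_2 = g(0.764842) = 0.721492
x_3 = g(0.721492) = 0.750821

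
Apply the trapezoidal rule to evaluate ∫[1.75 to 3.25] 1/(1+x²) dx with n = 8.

f(x) = 1/(1+x²)
a = 1.75, b = 3.25, n = 8
h = (b - a)/n = 0.187500

Trapezoidal rule: (h/2)[f(x₀) + 2f(x₁) + 2f(x₂) + ... + f(xₙ)]

x_0 = 1.7500, f(x_0) = 0.246154, coefficient = 1
x_1 = 1.9375, f(x_1) = 0.210353, coefficient = 2
x_2 = 2.1250, f(x_2) = 0.181303, coefficient = 2
x_3 = 2.3125, f(x_3) = 0.157538, coefficient = 2
x_4 = 2.5000, f(x_4) = 0.137931, coefficient = 2
x_5 = 2.6875, f(x_5) = 0.121615, coefficient = 2
x_6 = 2.8750, f(x_6) = 0.107926, coefficient = 2
x_7 = 3.0625, f(x_7) = 0.096349, coefficient = 2
x_8 = 3.2500, f(x_8) = 0.086486, coefficient = 1

I ≈ (0.187500/2) × 2.358673 = 0.221126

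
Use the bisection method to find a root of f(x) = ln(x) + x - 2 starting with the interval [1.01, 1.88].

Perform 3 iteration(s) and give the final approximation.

f(x) = ln(x) + x - 2
Initial interval: [1.01, 1.88]

Iteration 1:
  c_1 = (1.010000 + 1.880000)/2 = 1.445000
  f(c_1) = f(1.445000) = -0.186891
  f(a) × f(c) ≥ 0, new interval: [1.445000, 1.880000]
Iteration 2:
  c_2 = (1.445000 + 1.880000)/2 = 1.662500
  f(c_2) = f(1.662500) = 0.170822
  f(a) × f(c) < 0, new interval: [1.445000, 1.662500]
Iteration 3:
  c_3 = (1.445000 + 1.662500)/2 = 1.553750
  f(c_3) = f(1.553750) = -0.005579
  f(a) × f(c) ≥ 0, new interval: [1.553750, 1.662500]

After 3 iteration(s), the approximation is c_3 = 1.553750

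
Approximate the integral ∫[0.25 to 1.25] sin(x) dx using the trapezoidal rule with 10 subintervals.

f(x) = sin(x)
a = 0.25, b = 1.25, n = 10
h = (b - a)/n = 0.100000

Trapezoidal rule: (h/2)[f(x₀) + 2f(x₁) + 2f(x₂) + ... + f(xₙ)]

x_0 = 0.2500, f(x_0) = 0.247404, coefficient = 1
x_1 = 0.3500, f(x_1) = 0.342898, coefficient = 2
x_2 = 0.4500, f(x_2) = 0.434966, coefficient = 2
x_3 = 0.5500, f(x_3) = 0.522687, coefficient = 2
x_4 = 0.6500, f(x_4) = 0.605186, coefficient = 2
x_5 = 0.7500, f(x_5) = 0.681639, coefficient = 2
x_6 = 0.8500, f(x_6) = 0.751280, coefficient = 2
x_7 = 0.9500, f(x_7) = 0.813416, coefficient = 2
x_8 = 1.0500, f(x_8) = 0.867423, coefficient = 2
x_9 = 1.1500, f(x_9) = 0.912764, coefficient = 2
x_10 = 1.2500, f(x_10) = 0.948985, coefficient = 1

I ≈ (0.100000/2) × 13.060906 = 0.653045
Exact value: 0.653590
Error: 0.000545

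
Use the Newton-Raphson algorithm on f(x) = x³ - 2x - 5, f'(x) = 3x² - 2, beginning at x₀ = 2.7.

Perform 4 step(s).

f(x) = x³ - 2x - 5
f'(x) = 3x² - 2
x₀ = 2.7

Newton-Raphson formula: x_{n+1} = x_n - f(x_n)/f'(x_n)

Iteration 1:
  f(2.700000) = 9.283000
  f'(2.700000) = 19.870000
  x_1 = 2.700000 - 9.283000/19.870000 = 2.232813
Iteration 2:
  f(2.232813) = 1.665964
  f'(2.232813) = 12.956366
  x_2 = 2.232813 - 1.665964/12.956366 = 2.104231
Iteration 3:
  f(2.104231) = 0.108623
  f'(2.104231) = 11.283360
  x_3 = 2.104231 - 0.108623/11.283360 = 2.094604
Iteration 4:
  f(2.094604) = 0.000584
  f'(2.094604) = 11.162095
  x_4 = 2.094604 - 0.000584/11.162095 = 2.094551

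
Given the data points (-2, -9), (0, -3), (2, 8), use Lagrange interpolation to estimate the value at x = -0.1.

Lagrange interpolation formula:
P(x) = Σ yᵢ × Lᵢ(x)
where Lᵢ(x) = Π_{j≠i} (x - xⱼ)/(xᵢ - xⱼ)

L_0(-0.1) = (-0.1 - 0)/(-2 - 0) × (-0.1 - 2)/(-2 - 2) = 0.026250
L_1(-0.1) = (-0.1 - (-2))/(0 - (-2)) × (-0.1 - 2)/(0 - 2) = 0.997500
L_2(-0.1) = (-0.1 - (-2))/(2 - (-2)) × (-0.1 - 0)/(2 - 0) = -0.023750

P(-0.1) = (-9)×L_0(-0.1) + (-3)×L_1(-0.1) + 8×L_2(-0.1)
P(-0.1) = -3.418750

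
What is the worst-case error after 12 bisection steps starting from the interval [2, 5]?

Bisection error bound: |error| ≤ (b-a)/2^n
|error| ≤ (5 - 2)/2^12 = 3/2^12
|error| ≤ 0.0007324219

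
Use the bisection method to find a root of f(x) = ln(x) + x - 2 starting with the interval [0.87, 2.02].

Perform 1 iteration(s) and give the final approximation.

f(x) = ln(x) + x - 2
Initial interval: [0.87, 2.02]

Iteration 1:
  c_1 = (0.870000 + 2.020000)/2 = 1.445000
  f(c_1) = f(1.445000) = -0.186891
  f(a) × f(c) ≥ 0, new interval: [1.445000, 2.020000]

After 1 iteration(s), the approximation is c_1 = 1.445000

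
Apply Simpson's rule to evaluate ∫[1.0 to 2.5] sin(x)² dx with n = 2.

f(x) = sin(x)²
a = 1.0, b = 2.5, n = 2
h = (b - a)/n = 0.750000

Simpson's rule: (h/3)[f(x₀) + 4f(x₁) + 2f(x₂) + ... + f(xₙ)]

x_0 = 1.0000, f(x_0) = 0.708073, coefficient = 1
x_1 = 1.7500, f(x_1) = 0.968228, coefficient = 4
x_2 = 2.5000, f(x_2) = 0.358169, coefficient = 1

I ≈ (0.750000/3) × 4.939156 = 1.234789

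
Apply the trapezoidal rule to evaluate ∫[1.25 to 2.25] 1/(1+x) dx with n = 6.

f(x) = 1/(1+x)
a = 1.25, b = 2.25, n = 6
h = (b - a)/n = 0.166667

Trapezoidal rule: (h/2)[f(x₀) + 2f(x₁) + 2f(x₂) + ... + f(xₙ)]

x_0 = 1.2500, f(x_0) = 0.444444, coefficient = 1
x_1 = 1.4167, f(x_1) = 0.413793, coefficient = 2
x_2 = 1.5833, f(x_2) = 0.387097, coefficient = 2
x_3 = 1.7500, f(x_3) = 0.363636, coefficient = 2
x_4 = 1.9167, f(x_4) = 0.342857, coefficient = 2
x_5 = 2.0833, f(x_5) = 0.324324, coefficient = 2
x_6 = 2.2500, f(x_6) = 0.307692, coefficient = 1

I ≈ (0.166667/2) × 4.415552 = 0.367963
Exact value: 0.367725
Error: 0.000238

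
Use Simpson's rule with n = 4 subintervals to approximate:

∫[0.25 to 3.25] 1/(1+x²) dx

f(x) = 1/(1+x²)
a = 0.25, b = 3.25, n = 4
h = (b - a)/n = 0.750000

Simpson's rule: (h/3)[f(x₀) + 4f(x₁) + 2f(x₂) + ... + f(xₙ)]

x_0 = 0.2500, f(x_0) = 0.941176, coefficient = 1
x_1 = 1.0000, f(x_1) = 0.500000, coefficient = 4
x_2 = 1.7500, f(x_2) = 0.246154, coefficient = 2
x_3 = 2.5000, f(x_3) = 0.137931, coefficient = 4
x_4 = 3.2500, f(x_4) = 0.086486, coefficient = 1

I ≈ (0.750000/3) × 4.071695 = 1.017924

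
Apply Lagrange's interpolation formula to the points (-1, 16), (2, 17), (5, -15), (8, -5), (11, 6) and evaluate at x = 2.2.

Lagrange interpolation formula:
P(x) = Σ yᵢ × Lᵢ(x)
where Lᵢ(x) = Π_{j≠i} (x - xⱼ)/(xᵢ - xⱼ)

L_0(2.2) = (2.2 - 2)/(-1 - 2) × (2.2 - 5)/(-1 - 5) × (2.2 - 8)/(-1 - 8) × (2.2 - 11)/(-1 - 11) = -0.014703
L_1(2.2) = (2.2 - (-1))/(2 - (-1)) × (2.2 - 5)/(2 - 5) × (2.2 - 8)/(2 - 8) × (2.2 - 11)/(2 - 11) = 0.940984
L_2(2.2) = (2.2 - (-1))/(5 - (-1)) × (2.2 - 2)/(5 - 2) × (2.2 - 8)/(5 - 8) × (2.2 - 11)/(5 - 11) = 0.100820
L_3(2.2) = (2.2 - (-1))/(8 - (-1)) × (2.2 - 2)/(8 - 2) × (2.2 - 5)/(8 - 5) × (2.2 - 11)/(8 - 11) = -0.032448
L_4(2.2) = (2.2 - (-1))/(11 - (-1)) × (2.2 - 2)/(11 - 2) × (2.2 - 5)/(11 - 5) × (2.2 - 8)/(11 - 8) = 0.005347

P(2.2) = 16×L_0(2.2) + 17×L_1(2.2) + (-15)×L_2(2.2) + (-5)×L_3(2.2) + 6×L_4(2.2)
P(2.2) = 14.443509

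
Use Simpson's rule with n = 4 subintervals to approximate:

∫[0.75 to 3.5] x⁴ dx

f(x) = x⁴
a = 0.75, b = 3.5, n = 4
h = (b - a)/n = 0.687500

Simpson's rule: (h/3)[f(x₀) + 4f(x₁) + 2f(x₂) + ... + f(xₙ)]

x_0 = 0.7500, f(x_0) = 0.316406, coefficient = 1
x_1 = 1.4375, f(x_1) = 4.270035, coefficient = 4
x_2 = 2.1250, f(x_2) = 20.390869, coefficient = 2
x_3 = 2.8125, f(x_3) = 62.570572, coefficient = 4
x_4 = 3.5000, f(x_4) = 150.062500, coefficient = 1

I ≈ (0.687500/3) × 458.523071 = 105.078204
Exact value: 104.996289
Error: 0.081915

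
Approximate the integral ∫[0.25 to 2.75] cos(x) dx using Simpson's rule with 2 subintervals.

f(x) = cos(x)
a = 0.25, b = 2.75, n = 2
h = (b - a)/n = 1.250000

Simpson's rule: (h/3)[f(x₀) + 4f(x₁) + 2f(x₂) + ... + f(xₙ)]

x_0 = 0.2500, f(x_0) = 0.968912, coefficient = 1
x_1 = 1.5000, f(x_1) = 0.070737, coefficient = 4
x_2 = 2.7500, f(x_2) = -0.924302, coefficient = 1

I ≈ (1.250000/3) × 0.327559 = 0.136483
Exact value: 0.134257
Error: 0.002226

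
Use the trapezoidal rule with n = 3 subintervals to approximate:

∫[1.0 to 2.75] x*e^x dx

f(x) = x*e^x
a = 1.0, b = 2.75, n = 3
h = (b - a)/n = 0.583333

Trapezoidal rule: (h/2)[f(x₀) + 2f(x₁) + 2f(x₂) + ... + f(xₙ)]

x_0 = 1.0000, f(x_0) = 2.718282, coefficient = 1
x_1 = 1.5833, f(x_1) = 7.712679, coefficient = 2
x_2 = 2.1667, f(x_2) = 18.913133, coefficient = 2
x_3 = 2.7500, f(x_3) = 43.017238, coefficient = 1

I ≈ (0.583333/2) × 98.987145 = 28.871251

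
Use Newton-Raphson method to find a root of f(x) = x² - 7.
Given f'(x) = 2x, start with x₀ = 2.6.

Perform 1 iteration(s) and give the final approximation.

f(x) = x² - 7
f'(x) = 2x
x₀ = 2.6

Newton-Raphson formula: x_{n+1} = x_n - f(x_n)/f'(x_n)

Iteration 1:
  f(2.600000) = -0.240000
  f'(2.600000) = 5.200000
  x_1 = 2.600000 - (-0.240000)/5.200000 = 2.646154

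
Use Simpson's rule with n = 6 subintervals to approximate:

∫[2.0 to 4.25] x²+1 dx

f(x) = x²+1
a = 2.0, b = 4.25, n = 6
h = (b - a)/n = 0.375000

Simpson's rule: (h/3)[f(x₀) + 4f(x₁) + 2f(x₂) + ... + f(xₙ)]

x_0 = 2.0000, f(x_0) = 5.000000, coefficient = 1
x_1 = 2.3750, f(x_1) = 6.640625, coefficient = 4
x_2 = 2.7500, f(x_2) = 8.562500, coefficient = 2
x_3 = 3.1250, f(x_3) = 10.765625, coefficient = 4
x_4 = 3.5000, f(x_4) = 13.250000, coefficient = 2
x_5 = 3.8750, f(x_5) = 16.015625, coefficient = 4
x_6 = 4.2500, f(x_6) = 19.062500, coefficient = 1

I ≈ (0.375000/3) × 201.375000 = 25.171875
Exact value: 25.171875
Error: 0.000000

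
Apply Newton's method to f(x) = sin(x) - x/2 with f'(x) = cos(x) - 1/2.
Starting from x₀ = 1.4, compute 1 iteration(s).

f(x) = sin(x) - x/2
f'(x) = cos(x) - 1/2
x₀ = 1.4

Newton-Raphson formula: x_{n+1} = x_n - f(x_n)/f'(x_n)

Iteration 1:
  f(1.400000) = 0.285450
  f'(1.400000) = -0.330033
  x_1 = 1.400000 - 0.285450/(-0.330033) = 2.264913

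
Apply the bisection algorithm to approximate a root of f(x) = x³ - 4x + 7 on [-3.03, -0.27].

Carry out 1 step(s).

f(x) = x³ - 4x + 7
Initial interval: [-3.03, -0.27]

Iteration 1:
  c_1 = (-3.030000 + (-0.270000))/2 = -1.650000
  f(c_1) = f(-1.650000) = 9.107875
  f(a) × f(c) < 0, new interval: [-3.030000, -1.650000]

After 1 iteration(s), the approximation is c_1 = -1.650000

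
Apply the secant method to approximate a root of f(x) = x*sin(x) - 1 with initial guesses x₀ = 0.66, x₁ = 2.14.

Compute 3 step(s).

f(x) = x*sin(x) - 1
x₀ = 0.66, x₁ = 2.14

Secant formula: x_{n+1} = x_n - f(x_n)(x_n - x_{n-1})/(f(x_n) - f(x_{n-1}))

Iteration 1:
  f(0.660000) = -0.595343
  f(2.140000) = 0.802587
  x_2 = 2.140000 - 0.802587×(2.140000 - 0.660000)/(0.802587 - (-0.595343))
       = 1.290294
Iteration 2:
  f(2.140000) = 0.802587
  f(1.290294) = 0.239865
  x_3 = 1.290294 - 0.239865×(1.290294 - 2.140000)/(0.239865 - 0.802587)
       = 0.928100
Iteration 3:
  f(1.290294) = 0.239865
  f(0.928100) = -0.257073
  x_4 = 0.928100 - (-0.257073)×(0.928100 - 1.290294)/(-0.257073 - 0.239865)
       = 1.115468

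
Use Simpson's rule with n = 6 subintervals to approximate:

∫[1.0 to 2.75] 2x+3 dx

f(x) = 2x+3
a = 1.0, b = 2.75, n = 6
h = (b - a)/n = 0.291667

Simpson's rule: (h/3)[f(x₀) + 4f(x₁) + 2f(x₂) + ... + f(xₙ)]

x_0 = 1.0000, f(x_0) = 5.000000, coefficient = 1
x_1 = 1.2917, f(x_1) = 5.583333, coefficient = 4
x_2 = 1.5833, f(x_2) = 6.166667, coefficient = 2
x_3 = 1.8750, f(x_3) = 6.750000, coefficient = 4
x_4 = 2.1667, f(x_4) = 7.333333, coefficient = 2
x_5 = 2.4583, f(x_5) = 7.916667, coefficient = 4
x_6 = 2.7500, f(x_6) = 8.500000, coefficient = 1

I ≈ (0.291667/3) × 121.500000 = 11.812500
Exact value: 11.812500
Error: 0.000000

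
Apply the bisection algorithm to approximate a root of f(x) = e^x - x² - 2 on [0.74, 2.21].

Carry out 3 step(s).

f(x) = e^x - x² - 2
Initial interval: [0.74, 2.21]

Iteration 1:
  c_1 = (0.740000 + 2.210000)/2 = 1.475000
  f(c_1) = f(1.475000) = 0.195411
  f(a) × f(c) < 0, new interval: [0.740000, 1.475000]
Iteration 2:
  c_2 = (0.740000 + 1.475000)/2 = 1.107500
  f(c_2) = f(1.107500) = -0.199774
  f(a) × f(c) ≥ 0, new interval: [1.107500, 1.475000]
Iteration 3:
  c_3 = (1.107500 + 1.475000)/2 = 1.291250
  f(c_3) = f(1.291250) = -0.029996
  f(a) × f(c) ≥ 0, new interval: [1.291250, 1.475000]

After 3 iteration(s), the approximation is c_3 = 1.291250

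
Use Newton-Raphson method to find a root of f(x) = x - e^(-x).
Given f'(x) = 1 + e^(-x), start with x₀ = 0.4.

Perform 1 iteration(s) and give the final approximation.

f(x) = x - e^(-x)
f'(x) = 1 + e^(-x)
x₀ = 0.4

Newton-Raphson formula: x_{n+1} = x_n - f(x_n)/f'(x_n)

Iteration 1:
  f(0.400000) = -0.270320
  f'(0.400000) = 1.670320
  x_1 = 0.400000 - (-0.270320)/1.670320 = 0.561837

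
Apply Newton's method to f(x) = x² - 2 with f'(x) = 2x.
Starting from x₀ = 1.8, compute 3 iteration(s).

f(x) = x² - 2
f'(x) = 2x
x₀ = 1.8

Newton-Raphson formula: x_{n+1} = x_n - f(x_n)/f'(x_n)

Iteration 1:
  f(1.800000) = 1.240000
  f'(1.800000) = 3.600000
  x_1 = 1.800000 - 1.240000/3.600000 = 1.455556
Iteration 2:
  f(1.455556) = 0.118642
  f'(1.455556) = 2.911111
  x_2 = 1.455556 - 0.118642/2.911111 = 1.414801
Iteration 3:
  f(1.414801) = 0.001661
  f'(1.414801) = 2.829601
  x_3 = 1.414801 - 0.001661/2.829601 = 1.414214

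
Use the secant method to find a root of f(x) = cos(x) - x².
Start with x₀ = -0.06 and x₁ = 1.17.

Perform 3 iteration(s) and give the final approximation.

f(x) = cos(x) - x²
x₀ = -0.06, x₁ = 1.17

Secant formula: x_{n+1} = x_n - f(x_n)(x_n - x_{n-1})/(f(x_n) - f(x_{n-1}))

Iteration 1:
  f(-0.060000) = 0.994601
  f(1.170000) = -0.978748
  x_2 = 1.170000 - (-0.978748)×(1.170000 - (-0.060000))/(-0.978748 - 0.994601)
       = 0.559940
Iteration 2:
  f(1.170000) = -0.978748
  f(0.559940) = 0.533754
  x_3 = 0.559940 - 0.533754×(0.559940 - 1.170000)/(0.533754 - (-0.978748))
       = 0.775227
Iteration 3:
  f(0.559940) = 0.533754
  f(0.775227) = 0.113285
  x_4 = 0.775227 - 0.113285×(0.775227 - 0.559940)/(0.113285 - 0.533754)
       = 0.833231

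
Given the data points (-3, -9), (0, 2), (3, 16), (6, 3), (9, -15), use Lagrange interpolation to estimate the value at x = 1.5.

Lagrange interpolation formula:
P(x) = Σ yᵢ × Lᵢ(x)
where Lᵢ(x) = Π_{j≠i} (x - xⱼ)/(xᵢ - xⱼ)

L_0(1.5) = (1.5 - 0)/(-3 - 0) × (1.5 - 3)/(-3 - 3) × (1.5 - 6)/(-3 - 6) × (1.5 - 9)/(-3 - 9) = -0.039062
L_1(1.5) = (1.5 - (-3))/(0 - (-3)) × (1.5 - 3)/(0 - 3) × (1.5 - 6)/(0 - 6) × (1.5 - 9)/(0 - 9) = 0.468750
L_2(1.5) = (1.5 - (-3))/(3 - (-3)) × (1.5 - 0)/(3 - 0) × (1.5 - 6)/(3 - 6) × (1.5 - 9)/(3 - 9) = 0.703125
L_3(1.5) = (1.5 - (-3))/(6 - (-3)) × (1.5 - 0)/(6 - 0) × (1.5 - 3)/(6 - 3) × (1.5 - 9)/(6 - 9) = -0.156250
L_4(1.5) = (1.5 - (-3))/(9 - (-3)) × (1.5 - 0)/(9 - 0) × (1.5 - 3)/(9 - 3) × (1.5 - 6)/(9 - 6) = 0.023438

P(1.5) = (-9)×L_0(1.5) + 2×L_1(1.5) + 16×L_2(1.5) + 3×L_3(1.5) + (-15)×L_4(1.5)
P(1.5) = 11.718750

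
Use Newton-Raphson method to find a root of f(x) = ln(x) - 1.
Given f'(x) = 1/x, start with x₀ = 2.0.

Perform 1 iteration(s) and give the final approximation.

f(x) = ln(x) - 1
f'(x) = 1/x
x₀ = 2.0

Newton-Raphson formula: x_{n+1} = x_n - f(x_n)/f'(x_n)

Iteration 1:
  f(2.000000) = -0.306853
  f'(2.000000) = 0.500000
  x_1 = 2.000000 - (-0.306853)/0.500000 = 2.613706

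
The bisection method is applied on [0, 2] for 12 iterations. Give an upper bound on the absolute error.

Bisection error bound: |error| ≤ (b-a)/2^n
|error| ≤ (2 - 0)/2^12 = 2/2^12
|error| ≤ 0.0004882812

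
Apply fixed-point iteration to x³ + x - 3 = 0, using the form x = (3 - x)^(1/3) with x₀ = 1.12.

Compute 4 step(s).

Equation: x³ + x - 3 = 0
Fixed-point form: x = (3 - x)^(1/3)
x₀ = 1.12

x_1 = g(1.120000) = 1.234201
x_2 = g(1.234201) = 1.208687
x_3 = g(1.208687) = 1.214480
x_4 = g(1.214480) = 1.213170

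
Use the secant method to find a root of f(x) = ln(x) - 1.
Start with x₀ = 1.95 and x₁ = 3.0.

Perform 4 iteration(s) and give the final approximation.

f(x) = ln(x) - 1
x₀ = 1.95, x₁ = 3.0

Secant formula: x_{n+1} = x_n - f(x_n)(x_n - x_{n-1})/(f(x_n) - f(x_{n-1}))

Iteration 1:
  f(1.950000) = -0.332171
  f(3.000000) = 0.098612
  x_2 = 3.000000 - 0.098612×(3.000000 - 1.950000)/(0.098612 - (-0.332171))
       = 2.759640
Iteration 2:
  f(3.000000) = 0.098612
  f(2.759640) = 0.015100
  x_3 = 2.759640 - 0.015100×(2.759640 - 3.000000)/(0.015100 - 0.098612)
       = 2.716179
Iteration 3:
  f(2.759640) = 0.015100
  f(2.716179) = -0.000774
  x_4 = 2.716179 - (-0.000774)×(2.716179 - 2.759640)/(-0.000774 - 0.015100)
       = 2.718298
Iteration 4:
  f(2.716179) = -0.000774
  f(2.718298) = 0.000006
  x_5 = 2.718298 - 0.000006×(2.718298 - 2.716179)/(0.000006 - (-0.000774))
       = 2.718282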